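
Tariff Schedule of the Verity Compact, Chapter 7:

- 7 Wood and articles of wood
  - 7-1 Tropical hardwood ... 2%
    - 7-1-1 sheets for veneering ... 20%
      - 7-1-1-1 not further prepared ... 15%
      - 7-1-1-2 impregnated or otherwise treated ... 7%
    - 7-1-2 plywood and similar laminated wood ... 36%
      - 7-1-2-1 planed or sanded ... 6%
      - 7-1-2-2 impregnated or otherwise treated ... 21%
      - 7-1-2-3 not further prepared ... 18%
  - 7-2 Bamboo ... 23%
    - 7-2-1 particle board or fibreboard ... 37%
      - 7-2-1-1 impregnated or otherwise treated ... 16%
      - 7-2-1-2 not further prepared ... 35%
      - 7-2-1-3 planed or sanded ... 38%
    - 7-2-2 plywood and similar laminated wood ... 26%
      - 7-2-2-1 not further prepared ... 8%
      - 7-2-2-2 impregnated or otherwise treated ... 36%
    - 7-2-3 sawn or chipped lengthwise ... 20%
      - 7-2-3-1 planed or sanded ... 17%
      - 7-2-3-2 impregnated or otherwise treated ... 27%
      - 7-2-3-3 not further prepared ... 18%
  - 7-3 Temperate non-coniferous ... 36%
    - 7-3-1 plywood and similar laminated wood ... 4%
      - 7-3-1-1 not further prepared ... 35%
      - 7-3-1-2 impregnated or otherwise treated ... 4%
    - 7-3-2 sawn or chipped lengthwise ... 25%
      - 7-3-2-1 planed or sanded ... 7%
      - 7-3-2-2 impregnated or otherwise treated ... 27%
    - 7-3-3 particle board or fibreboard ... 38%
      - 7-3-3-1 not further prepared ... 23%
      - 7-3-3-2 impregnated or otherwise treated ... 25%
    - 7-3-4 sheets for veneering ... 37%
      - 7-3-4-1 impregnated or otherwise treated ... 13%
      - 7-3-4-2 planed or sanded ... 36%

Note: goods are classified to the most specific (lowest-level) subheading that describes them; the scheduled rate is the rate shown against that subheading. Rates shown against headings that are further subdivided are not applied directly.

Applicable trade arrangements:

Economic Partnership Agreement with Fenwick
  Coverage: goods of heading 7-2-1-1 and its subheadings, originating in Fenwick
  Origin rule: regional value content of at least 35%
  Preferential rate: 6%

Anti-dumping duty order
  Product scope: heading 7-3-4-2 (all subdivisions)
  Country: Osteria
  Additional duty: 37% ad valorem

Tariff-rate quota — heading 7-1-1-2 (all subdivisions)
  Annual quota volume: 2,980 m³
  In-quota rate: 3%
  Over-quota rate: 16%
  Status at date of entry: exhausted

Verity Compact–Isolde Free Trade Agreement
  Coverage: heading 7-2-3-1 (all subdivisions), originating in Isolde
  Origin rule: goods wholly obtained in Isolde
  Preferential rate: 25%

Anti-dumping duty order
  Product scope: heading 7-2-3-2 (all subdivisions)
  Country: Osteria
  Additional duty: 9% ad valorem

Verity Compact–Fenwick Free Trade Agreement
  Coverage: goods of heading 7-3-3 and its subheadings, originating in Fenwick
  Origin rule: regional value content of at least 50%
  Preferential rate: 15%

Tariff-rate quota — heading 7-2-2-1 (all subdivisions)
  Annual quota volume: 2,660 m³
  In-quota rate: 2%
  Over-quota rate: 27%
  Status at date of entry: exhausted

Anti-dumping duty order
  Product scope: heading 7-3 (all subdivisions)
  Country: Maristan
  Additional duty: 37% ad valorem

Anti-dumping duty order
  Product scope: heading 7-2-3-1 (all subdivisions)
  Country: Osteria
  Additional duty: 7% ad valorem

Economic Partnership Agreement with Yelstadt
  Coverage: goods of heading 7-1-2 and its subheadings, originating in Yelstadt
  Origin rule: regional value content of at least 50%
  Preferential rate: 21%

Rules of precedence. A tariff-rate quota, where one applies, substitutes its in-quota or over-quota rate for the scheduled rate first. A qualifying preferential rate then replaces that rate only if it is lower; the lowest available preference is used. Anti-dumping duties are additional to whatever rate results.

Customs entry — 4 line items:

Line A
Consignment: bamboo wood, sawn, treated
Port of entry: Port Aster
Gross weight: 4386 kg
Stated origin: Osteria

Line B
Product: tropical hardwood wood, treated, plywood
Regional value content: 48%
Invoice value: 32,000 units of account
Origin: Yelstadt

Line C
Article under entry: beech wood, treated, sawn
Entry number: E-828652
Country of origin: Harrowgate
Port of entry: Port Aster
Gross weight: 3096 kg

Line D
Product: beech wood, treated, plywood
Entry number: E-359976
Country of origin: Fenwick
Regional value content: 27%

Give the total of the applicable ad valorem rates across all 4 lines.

88%

Line A: bamboo → 7-2; sawn → 7-2-3; treated → 7-2-3-2. Scheduled 27%. anti-dumping (Osteria, 7-2-3-2): +9%; total 27% + 9% = 36%. → 36%.
Line B: tropical hardwood → 7-1; plywood → 7-1-2; treated → 7-1-2-2. Scheduled 21%. Yelstadt agreement on 7-1-2: RVC < 50%. → 21%.
Line C: beech → 7-3; sawn → 7-3-2; treated → 7-3-2-2. Scheduled 27%. No special measure applies. → 27%.
Line D: beech → 7-3; plywood → 7-3-1; treated → 7-3-1-2. Scheduled 4%. Fenwick agreement on 7-2-1-1: 7-3-1-2 not covered; Fenwick agreement on 7-3-3: 7-3-1-2 not covered. → 4%.
Sum: 36% + 21% + 27% + 4% = 88%.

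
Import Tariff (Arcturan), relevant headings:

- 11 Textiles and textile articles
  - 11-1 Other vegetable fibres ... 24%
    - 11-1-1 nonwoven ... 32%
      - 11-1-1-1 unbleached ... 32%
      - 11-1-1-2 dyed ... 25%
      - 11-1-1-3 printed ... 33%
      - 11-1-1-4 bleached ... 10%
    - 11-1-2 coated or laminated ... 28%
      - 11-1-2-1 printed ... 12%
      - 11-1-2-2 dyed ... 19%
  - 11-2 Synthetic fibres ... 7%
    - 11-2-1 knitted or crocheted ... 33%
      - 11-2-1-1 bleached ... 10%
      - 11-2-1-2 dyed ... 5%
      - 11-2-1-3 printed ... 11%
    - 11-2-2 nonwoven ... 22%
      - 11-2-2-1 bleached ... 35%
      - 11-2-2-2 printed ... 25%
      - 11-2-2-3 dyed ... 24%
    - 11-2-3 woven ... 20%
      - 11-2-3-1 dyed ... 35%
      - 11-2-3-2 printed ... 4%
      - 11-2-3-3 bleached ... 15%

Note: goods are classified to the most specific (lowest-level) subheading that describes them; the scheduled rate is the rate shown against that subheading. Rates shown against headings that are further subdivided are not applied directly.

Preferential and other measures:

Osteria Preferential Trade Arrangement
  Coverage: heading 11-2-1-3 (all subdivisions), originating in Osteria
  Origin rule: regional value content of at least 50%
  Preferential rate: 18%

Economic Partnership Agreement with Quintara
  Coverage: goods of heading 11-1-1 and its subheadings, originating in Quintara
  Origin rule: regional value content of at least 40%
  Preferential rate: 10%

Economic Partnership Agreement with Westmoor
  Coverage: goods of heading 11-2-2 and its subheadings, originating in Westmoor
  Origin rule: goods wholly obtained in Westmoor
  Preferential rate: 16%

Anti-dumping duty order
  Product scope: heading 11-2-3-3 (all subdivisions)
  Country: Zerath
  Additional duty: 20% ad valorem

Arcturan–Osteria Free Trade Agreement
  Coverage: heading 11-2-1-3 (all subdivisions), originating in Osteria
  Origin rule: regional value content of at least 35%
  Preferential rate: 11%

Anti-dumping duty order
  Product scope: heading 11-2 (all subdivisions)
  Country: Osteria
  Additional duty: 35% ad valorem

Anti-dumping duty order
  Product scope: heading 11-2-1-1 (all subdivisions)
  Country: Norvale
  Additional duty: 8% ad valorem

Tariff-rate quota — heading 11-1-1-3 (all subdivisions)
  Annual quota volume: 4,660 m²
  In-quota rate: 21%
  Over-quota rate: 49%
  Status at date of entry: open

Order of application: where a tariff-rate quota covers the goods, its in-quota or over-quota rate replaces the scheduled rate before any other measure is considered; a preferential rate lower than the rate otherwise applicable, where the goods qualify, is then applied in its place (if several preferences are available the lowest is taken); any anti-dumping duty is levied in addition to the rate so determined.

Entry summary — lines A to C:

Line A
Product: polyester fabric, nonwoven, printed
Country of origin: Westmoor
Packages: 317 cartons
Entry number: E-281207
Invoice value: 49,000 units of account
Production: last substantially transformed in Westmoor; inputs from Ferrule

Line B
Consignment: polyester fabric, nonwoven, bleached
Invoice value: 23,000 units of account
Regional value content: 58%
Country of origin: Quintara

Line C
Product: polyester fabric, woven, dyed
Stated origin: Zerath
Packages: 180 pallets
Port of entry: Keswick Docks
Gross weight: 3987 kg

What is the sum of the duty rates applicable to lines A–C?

95%

Line A: polyester → 11-2; nonwoven → 11-2-2; printed → 11-2-2-2. Scheduled 25%. Westmoor agreement on 11-2-2: not wholly obtained. → 25%.
Line B: polyester → 11-2; nonwoven → 11-2-2; bleached → 11-2-2-1. Scheduled 35%. Quintara agreement on 11-1-1: 11-2-2-1 not covered. → 35%.
Line C: polyester → 11-2; woven → 11-2-3; dyed → 11-2-3-1. Scheduled 35%. No special measure applies. → 35%.
Sum: 25% + 35% + 35% = 95%.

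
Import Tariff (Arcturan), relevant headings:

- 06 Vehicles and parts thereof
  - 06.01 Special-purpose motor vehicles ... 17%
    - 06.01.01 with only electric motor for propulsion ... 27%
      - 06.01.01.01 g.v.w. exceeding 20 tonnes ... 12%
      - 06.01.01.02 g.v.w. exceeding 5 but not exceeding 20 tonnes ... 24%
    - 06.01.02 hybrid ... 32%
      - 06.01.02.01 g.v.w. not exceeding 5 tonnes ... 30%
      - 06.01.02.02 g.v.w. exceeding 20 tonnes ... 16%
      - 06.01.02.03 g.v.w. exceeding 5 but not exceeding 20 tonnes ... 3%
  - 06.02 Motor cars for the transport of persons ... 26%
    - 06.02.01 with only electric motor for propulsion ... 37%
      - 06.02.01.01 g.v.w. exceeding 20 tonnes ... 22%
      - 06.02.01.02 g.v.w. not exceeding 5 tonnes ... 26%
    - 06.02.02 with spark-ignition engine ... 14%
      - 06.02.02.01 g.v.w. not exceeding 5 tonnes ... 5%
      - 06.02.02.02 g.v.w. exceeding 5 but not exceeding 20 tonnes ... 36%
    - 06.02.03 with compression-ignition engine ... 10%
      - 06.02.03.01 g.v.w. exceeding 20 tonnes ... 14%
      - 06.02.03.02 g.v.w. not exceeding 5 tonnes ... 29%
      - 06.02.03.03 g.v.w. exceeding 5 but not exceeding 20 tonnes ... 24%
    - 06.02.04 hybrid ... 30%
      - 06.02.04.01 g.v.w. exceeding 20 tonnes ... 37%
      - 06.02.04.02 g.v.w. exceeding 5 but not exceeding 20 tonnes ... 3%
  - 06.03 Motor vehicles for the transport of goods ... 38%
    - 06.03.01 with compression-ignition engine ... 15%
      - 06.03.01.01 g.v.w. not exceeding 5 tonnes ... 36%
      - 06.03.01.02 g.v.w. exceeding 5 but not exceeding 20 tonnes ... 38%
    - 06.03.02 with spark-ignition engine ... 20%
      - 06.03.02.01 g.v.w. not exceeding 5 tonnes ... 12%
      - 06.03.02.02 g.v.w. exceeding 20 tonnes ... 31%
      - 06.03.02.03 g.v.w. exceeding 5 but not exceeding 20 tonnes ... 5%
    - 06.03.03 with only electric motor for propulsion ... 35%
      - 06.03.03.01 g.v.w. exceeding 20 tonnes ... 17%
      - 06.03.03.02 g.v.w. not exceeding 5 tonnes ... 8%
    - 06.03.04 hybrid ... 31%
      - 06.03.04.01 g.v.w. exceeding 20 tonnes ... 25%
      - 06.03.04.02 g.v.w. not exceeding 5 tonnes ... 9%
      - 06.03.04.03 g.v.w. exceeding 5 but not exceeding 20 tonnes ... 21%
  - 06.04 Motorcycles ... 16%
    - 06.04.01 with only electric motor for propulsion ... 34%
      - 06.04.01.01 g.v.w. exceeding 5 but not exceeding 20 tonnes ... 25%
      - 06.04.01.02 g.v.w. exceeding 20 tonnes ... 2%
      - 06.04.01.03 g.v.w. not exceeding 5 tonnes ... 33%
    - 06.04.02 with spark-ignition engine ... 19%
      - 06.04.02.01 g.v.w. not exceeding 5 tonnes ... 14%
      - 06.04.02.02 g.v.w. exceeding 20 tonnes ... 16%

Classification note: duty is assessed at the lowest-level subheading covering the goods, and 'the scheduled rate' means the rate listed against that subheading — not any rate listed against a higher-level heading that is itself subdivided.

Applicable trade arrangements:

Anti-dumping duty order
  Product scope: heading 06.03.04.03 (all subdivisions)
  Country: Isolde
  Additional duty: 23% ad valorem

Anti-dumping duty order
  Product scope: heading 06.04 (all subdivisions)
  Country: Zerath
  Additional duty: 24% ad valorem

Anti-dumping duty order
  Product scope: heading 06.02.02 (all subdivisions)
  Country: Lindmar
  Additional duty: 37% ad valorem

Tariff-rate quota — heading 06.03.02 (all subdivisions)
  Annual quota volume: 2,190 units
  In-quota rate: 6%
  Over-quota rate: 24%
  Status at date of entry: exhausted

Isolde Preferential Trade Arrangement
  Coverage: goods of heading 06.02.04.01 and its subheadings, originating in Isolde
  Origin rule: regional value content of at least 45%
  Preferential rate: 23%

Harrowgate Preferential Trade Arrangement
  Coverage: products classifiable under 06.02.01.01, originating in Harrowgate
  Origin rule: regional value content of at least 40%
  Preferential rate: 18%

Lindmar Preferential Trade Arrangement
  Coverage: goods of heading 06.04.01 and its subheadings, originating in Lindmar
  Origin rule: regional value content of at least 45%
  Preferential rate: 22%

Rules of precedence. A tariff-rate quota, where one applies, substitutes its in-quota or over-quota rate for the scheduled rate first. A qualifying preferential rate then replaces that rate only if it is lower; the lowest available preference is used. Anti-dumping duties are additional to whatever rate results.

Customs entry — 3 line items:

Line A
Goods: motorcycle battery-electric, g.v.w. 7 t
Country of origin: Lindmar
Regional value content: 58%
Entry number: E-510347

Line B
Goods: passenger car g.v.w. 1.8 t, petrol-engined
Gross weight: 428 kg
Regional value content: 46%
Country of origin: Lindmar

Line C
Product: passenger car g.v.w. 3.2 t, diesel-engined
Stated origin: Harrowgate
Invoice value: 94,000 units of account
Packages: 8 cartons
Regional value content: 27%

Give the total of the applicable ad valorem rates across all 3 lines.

93%

Line A: motorcycle → 06.04; battery-electric → 06.04.01; g.v.w. 7 t → 06.04.01.01. Scheduled 25%. Lindmar agreement on 06.04.01: RVC ≥ 45% → 22% available; preferential 22%. → 22%.
Line B: passenger car → 06.02; petrol-engined → 06.02.02; g.v.w. 1.8 t → 06.02.02.01. Scheduled 5%. Lindmar agreement on 06.04.01: 06.02.02.01 not covered; anti-dumping (Lindmar, 06.02.02): +37%; total 5% + 37% = 42%. → 42%.
Line C: passenger car → 06.02; diesel-engined → 06.02.03; g.v.w. 3.2 t → 06.02.03.02. Scheduled 29%. Harrowgate agreement on 06.02.01.01: 06.02.03.02 not covered. → 29%.
Sum: 22% + 42% + 29% = 93%.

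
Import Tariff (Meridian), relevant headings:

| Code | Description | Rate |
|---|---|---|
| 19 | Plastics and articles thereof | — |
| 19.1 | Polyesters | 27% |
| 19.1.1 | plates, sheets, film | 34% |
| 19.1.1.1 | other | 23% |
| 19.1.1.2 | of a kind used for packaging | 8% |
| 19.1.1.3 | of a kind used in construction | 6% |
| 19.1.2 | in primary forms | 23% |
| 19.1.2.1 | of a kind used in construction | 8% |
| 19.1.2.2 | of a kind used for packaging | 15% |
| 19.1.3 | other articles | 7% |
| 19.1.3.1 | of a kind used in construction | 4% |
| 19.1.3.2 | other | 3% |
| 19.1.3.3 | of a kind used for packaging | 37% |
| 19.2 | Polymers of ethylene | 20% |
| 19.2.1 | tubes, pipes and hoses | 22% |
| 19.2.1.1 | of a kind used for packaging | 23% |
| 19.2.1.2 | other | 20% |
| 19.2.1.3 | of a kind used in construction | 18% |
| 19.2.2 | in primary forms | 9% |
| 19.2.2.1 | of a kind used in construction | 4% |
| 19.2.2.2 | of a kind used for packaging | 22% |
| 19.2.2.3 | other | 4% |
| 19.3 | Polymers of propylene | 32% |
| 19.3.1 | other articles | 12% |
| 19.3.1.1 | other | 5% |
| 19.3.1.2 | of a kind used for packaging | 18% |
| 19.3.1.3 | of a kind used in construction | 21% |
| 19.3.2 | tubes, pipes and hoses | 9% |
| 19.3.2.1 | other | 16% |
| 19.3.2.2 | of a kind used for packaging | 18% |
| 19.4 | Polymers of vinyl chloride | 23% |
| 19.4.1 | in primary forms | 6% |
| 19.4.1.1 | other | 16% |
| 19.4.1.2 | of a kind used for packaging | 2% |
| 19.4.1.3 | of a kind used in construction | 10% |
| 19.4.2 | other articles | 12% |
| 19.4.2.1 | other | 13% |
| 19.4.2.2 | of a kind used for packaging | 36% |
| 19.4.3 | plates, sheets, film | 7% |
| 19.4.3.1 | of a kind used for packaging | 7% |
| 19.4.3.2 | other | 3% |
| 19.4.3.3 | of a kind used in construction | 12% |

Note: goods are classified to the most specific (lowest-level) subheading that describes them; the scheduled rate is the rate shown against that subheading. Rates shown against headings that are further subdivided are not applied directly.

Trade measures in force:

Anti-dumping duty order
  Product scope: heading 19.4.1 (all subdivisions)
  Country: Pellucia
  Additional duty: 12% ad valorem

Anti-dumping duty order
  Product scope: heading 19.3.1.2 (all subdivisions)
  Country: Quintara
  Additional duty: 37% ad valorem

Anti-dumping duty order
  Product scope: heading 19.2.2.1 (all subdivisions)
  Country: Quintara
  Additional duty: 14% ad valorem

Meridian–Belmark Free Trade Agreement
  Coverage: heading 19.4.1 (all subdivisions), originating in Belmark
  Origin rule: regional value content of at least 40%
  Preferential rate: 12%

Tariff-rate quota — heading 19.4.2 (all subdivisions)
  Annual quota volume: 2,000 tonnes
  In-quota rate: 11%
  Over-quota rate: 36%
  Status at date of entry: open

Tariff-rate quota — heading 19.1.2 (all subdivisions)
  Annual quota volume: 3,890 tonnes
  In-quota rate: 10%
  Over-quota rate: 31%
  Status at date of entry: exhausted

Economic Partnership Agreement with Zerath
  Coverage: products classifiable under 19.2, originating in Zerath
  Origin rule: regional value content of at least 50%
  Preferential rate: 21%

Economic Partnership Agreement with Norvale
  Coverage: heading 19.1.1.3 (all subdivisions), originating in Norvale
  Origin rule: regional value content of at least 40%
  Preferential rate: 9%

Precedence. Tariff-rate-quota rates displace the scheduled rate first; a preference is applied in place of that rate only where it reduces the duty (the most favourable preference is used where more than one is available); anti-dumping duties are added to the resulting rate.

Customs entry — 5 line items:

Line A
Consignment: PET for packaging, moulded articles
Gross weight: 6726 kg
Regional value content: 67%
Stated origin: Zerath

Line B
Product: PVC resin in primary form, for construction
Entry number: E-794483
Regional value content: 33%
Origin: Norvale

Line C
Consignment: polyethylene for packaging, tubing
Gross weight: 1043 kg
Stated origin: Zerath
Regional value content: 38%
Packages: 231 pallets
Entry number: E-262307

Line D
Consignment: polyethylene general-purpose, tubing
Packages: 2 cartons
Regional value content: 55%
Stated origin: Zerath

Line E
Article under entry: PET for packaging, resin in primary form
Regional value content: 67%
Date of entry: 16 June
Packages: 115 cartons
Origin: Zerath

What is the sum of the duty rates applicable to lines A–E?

121%

Line A: PET → 19.1; moulded articles → 19.1.3; for packaging → 19.1.3.3. Scheduled 37%. Zerath agreement on 19.2: 19.1.3.3 not covered. → 37%.
Line B: PVC → 19.4; resin in primary form → 19.4.1; for construction → 19.4.1.3. Scheduled 10%. Norvale agreement on 19.1.1.3: 19.4.1.3 not covered. → 10%.
Line C: polyethylene → 19.2; tubing → 19.2.1; for packaging → 19.2.1.1. Scheduled 23%. Zerath agreement on 19.2: RVC < 50%. → 23%.
Line D: polyethylene → 19.2; tubing → 19.2.1; general-purpose → 19.2.1.2. Scheduled 20%. Zerath agreement on 19.2: RVC ≥ 50% → 21% available; preference 21% not lower than 20% → no reduction. → 20%.
Line E: PET → 19.1; resin in primary form → 19.1.2; for packaging → 19.1.2.2. Scheduled 15%. quota on 19.1.2 exhausted → over-quota 31%; Zerath agreement on 19.2: 19.1.2.2 not covered. → 31%.
Sum: 37% + 10% + 23% + 20% + 31% = 121%.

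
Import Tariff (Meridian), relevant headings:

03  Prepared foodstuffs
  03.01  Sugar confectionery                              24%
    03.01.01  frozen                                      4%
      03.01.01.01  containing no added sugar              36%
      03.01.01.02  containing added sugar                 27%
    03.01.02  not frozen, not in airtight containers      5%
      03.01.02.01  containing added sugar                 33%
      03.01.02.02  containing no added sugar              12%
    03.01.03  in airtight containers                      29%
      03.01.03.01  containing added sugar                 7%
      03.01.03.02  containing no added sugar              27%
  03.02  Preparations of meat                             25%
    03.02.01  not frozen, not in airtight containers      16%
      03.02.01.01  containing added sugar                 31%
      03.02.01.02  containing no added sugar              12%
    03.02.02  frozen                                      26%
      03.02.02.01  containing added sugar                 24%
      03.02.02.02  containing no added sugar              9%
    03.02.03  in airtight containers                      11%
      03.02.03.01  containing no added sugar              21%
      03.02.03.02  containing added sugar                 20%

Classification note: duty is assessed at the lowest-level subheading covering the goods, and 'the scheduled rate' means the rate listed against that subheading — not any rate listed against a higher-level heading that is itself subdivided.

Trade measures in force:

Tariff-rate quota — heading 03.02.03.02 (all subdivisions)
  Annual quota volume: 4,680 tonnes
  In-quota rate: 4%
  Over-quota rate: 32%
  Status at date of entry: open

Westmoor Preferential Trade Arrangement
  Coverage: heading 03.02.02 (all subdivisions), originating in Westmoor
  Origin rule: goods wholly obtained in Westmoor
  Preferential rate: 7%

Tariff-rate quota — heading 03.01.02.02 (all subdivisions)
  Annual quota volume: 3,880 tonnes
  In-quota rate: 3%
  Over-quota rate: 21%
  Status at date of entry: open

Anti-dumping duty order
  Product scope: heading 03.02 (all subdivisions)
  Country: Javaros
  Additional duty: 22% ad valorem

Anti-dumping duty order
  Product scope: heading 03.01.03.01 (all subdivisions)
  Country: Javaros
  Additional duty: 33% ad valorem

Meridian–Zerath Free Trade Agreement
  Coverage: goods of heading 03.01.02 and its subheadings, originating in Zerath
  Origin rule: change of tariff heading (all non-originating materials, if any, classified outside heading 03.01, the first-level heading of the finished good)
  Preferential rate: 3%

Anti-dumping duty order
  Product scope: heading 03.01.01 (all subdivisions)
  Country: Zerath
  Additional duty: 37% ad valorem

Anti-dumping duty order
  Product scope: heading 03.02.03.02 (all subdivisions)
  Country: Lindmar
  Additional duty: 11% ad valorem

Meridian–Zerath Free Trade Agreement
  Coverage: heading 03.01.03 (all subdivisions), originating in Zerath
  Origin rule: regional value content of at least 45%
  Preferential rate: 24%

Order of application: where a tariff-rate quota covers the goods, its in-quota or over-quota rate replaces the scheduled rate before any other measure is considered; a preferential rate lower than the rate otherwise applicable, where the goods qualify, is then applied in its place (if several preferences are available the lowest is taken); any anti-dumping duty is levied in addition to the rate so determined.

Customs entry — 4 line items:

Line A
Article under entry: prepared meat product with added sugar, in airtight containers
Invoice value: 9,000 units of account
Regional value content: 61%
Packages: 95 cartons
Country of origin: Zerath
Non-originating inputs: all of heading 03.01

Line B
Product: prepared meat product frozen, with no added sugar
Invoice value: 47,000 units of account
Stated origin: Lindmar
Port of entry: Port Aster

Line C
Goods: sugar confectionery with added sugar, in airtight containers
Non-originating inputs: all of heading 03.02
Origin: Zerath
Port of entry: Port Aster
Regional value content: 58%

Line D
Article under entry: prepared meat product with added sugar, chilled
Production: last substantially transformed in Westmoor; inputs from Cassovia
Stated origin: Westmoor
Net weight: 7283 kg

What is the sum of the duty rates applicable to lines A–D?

51%

Line A: prepared meat product → 03.02; in airtight containers → 03.02.03; with added sugar → 03.02.03.02. Scheduled 20%. quota on 03.02.03.02 open → in-quota 4%; Zerath agreement on 03.01.02: 03.02.03.02 not covered; Zerath agreement on 03.01.03: 03.02.03.02 not covered. → 4%.
Line B: prepared meat product → 03.02; frozen → 03.02.02; with no added sugar → 03.02.02.02. Scheduled 9%. No special measure applies. → 9%.
Line C: sugar confectionery → 03.01; in airtight containers → 03.01.03; with added sugar → 03.01.03.01. Scheduled 7%. Zerath agreement on 03.01.02: 03.01.03.01 not covered; Zerath agreement on 03.01.03: RVC ≥ 45% → 24% available; preference 24% not lower than 7% → no reduction. → 7%.
Line D: prepared meat product → 03.02; chilled → 03.02.01; with added sugar → 03.02.01.01. Scheduled 31%. Westmoor agreement on 03.02.02: 03.02.01.01 not covered. → 31%.
Sum: 4% + 9% + 7% + 31% = 51%.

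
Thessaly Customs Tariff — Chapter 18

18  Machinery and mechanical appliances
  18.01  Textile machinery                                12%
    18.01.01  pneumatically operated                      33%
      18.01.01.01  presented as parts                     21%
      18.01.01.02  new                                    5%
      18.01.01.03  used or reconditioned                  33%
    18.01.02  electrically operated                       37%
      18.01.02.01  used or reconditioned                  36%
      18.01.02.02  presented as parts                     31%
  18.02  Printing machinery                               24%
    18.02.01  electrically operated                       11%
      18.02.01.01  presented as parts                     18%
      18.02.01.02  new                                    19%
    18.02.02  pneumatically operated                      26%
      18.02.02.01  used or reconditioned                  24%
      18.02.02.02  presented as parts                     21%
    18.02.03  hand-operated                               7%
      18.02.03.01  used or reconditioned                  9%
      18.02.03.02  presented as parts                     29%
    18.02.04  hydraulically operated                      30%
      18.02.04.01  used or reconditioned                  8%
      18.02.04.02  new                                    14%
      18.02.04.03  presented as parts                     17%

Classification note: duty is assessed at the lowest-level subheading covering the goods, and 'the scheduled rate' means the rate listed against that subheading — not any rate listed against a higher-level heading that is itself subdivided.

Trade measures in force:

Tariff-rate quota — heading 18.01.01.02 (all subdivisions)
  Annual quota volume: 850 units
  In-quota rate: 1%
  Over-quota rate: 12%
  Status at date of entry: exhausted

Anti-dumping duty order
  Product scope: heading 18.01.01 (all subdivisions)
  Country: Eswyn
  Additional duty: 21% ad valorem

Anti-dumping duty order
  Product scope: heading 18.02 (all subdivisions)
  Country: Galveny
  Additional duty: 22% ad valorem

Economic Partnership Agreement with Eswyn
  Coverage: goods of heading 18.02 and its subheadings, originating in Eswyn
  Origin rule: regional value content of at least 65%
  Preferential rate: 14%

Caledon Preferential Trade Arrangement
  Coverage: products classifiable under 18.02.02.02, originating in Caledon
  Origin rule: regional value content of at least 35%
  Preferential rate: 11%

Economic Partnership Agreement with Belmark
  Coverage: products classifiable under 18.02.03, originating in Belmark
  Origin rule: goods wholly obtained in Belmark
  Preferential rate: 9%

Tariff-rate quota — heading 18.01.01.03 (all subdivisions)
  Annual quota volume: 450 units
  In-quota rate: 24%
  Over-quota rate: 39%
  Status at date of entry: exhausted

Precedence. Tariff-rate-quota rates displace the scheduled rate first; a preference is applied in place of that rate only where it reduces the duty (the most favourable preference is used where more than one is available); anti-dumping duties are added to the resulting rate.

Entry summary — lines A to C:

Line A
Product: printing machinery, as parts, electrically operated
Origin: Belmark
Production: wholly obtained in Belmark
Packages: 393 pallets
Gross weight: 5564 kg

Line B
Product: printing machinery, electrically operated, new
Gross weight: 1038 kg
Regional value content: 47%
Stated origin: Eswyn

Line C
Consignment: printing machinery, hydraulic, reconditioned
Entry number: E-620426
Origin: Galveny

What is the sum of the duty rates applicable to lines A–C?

Line A: printing → 18.02; electrically operated → 18.02.01; as parts → 18.02.01.01. Scheduled 18%. Belmark agreement on 18.02.03: 18.02.01.01 not covered. → 18%.
Line B: printing → 18.02; electrically operated → 18.02.01; new → 18.02.01.02. Scheduled 19%. Eswyn agreement on 18.02: RVC < 65%. → 19%.
Line C: printing → 18.02; hydraulic → 18.02.04; reconditioned → 18.02.04.01. Scheduled 8%. anti-dumping (Galveny, 18.02): +22%; total 8% + 22% = 30%. → 30%.
Sum: 18% + 19% + 30% = 67%.

67%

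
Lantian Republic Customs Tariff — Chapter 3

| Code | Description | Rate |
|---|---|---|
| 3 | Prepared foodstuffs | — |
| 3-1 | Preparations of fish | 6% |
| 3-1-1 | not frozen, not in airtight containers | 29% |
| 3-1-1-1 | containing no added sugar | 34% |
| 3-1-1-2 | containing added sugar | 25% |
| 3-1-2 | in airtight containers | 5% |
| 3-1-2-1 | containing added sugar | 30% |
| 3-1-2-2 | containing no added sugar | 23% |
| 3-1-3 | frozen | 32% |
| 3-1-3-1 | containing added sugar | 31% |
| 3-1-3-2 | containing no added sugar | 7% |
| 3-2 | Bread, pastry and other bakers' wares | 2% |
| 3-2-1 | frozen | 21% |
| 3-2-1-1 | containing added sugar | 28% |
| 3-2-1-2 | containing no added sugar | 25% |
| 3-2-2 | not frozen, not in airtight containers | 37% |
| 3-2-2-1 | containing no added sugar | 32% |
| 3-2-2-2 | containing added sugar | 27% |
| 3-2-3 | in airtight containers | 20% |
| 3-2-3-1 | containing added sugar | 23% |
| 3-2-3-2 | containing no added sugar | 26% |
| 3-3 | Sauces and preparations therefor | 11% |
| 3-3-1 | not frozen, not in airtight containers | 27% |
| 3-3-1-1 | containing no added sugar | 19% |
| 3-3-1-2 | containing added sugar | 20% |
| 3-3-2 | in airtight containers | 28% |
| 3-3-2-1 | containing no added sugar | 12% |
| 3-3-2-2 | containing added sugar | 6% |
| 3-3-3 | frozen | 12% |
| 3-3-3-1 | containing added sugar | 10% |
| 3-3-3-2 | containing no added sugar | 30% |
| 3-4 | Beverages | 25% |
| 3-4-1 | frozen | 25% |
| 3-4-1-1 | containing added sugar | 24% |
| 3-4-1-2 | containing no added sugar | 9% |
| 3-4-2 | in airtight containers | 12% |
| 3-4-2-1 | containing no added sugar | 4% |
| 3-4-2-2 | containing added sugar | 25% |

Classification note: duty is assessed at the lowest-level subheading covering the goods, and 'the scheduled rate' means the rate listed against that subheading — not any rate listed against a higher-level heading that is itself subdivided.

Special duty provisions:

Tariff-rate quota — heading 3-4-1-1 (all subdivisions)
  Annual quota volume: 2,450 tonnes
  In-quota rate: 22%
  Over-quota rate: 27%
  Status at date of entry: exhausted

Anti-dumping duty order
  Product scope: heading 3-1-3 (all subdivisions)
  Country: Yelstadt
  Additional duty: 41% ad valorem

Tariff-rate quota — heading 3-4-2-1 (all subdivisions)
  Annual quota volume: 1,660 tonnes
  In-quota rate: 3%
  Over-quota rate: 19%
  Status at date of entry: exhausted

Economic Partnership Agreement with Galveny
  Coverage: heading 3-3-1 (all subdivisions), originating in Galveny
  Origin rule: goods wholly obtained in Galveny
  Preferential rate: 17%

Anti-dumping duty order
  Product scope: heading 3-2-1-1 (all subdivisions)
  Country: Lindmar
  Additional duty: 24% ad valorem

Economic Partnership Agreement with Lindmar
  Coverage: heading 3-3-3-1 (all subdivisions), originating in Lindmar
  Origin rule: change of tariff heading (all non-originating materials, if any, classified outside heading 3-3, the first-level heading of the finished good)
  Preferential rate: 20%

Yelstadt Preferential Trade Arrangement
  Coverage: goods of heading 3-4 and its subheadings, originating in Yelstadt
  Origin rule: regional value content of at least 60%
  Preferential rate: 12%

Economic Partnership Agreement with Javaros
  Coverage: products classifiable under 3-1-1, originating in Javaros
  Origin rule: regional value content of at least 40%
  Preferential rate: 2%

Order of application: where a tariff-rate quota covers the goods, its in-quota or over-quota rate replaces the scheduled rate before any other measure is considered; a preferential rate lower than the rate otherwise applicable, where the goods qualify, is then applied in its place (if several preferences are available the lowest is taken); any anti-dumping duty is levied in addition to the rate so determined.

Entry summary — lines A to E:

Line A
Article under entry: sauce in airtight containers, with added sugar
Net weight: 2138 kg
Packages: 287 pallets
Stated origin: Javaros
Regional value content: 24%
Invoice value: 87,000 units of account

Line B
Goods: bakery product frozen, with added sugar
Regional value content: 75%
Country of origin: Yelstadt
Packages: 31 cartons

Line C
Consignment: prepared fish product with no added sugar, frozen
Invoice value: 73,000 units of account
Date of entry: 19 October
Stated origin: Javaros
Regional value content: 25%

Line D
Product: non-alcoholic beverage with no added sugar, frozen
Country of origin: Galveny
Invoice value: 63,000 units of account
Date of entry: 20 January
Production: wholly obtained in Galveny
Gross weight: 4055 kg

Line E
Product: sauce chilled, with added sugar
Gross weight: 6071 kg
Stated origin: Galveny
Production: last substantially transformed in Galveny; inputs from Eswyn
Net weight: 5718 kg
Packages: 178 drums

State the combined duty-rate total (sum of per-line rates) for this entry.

70%

Line A: sauce → 3-3; in airtight containers → 3-3-2; with added sugar → 3-3-2-2. Scheduled 6%. Javaros agreement on 3-1-1: 3-3-2-2 not covered. → 6%.
Line B: bakery product → 3-2; frozen → 3-2-1; with added sugar → 3-2-1-1. Scheduled 28%. Yelstadt agreement on 3-4: 3-2-1-1 not covered. → 28%.
Line C: prepared fish product → 3-1; frozen → 3-1-3; with no added sugar → 3-1-3-2. Scheduled 7%. Javaros agreement on 3-1-1: 3-1-3-2 not covered. → 7%.
Line D: non-alcoholic beverage → 3-4; frozen → 3-4-1; with no added sugar → 3-4-1-2. Scheduled 9%. Galveny agreement on 3-3-1: 3-4-1-2 not covered. → 9%.
Line E: sauce → 3-3; chilled → 3-3-1; with added sugar → 3-3-1-2. Scheduled 20%. Galveny agreement on 3-3-1: not wholly obtained. → 20%.
Sum: 6% + 28% + 7% + 9% + 20% = 70%.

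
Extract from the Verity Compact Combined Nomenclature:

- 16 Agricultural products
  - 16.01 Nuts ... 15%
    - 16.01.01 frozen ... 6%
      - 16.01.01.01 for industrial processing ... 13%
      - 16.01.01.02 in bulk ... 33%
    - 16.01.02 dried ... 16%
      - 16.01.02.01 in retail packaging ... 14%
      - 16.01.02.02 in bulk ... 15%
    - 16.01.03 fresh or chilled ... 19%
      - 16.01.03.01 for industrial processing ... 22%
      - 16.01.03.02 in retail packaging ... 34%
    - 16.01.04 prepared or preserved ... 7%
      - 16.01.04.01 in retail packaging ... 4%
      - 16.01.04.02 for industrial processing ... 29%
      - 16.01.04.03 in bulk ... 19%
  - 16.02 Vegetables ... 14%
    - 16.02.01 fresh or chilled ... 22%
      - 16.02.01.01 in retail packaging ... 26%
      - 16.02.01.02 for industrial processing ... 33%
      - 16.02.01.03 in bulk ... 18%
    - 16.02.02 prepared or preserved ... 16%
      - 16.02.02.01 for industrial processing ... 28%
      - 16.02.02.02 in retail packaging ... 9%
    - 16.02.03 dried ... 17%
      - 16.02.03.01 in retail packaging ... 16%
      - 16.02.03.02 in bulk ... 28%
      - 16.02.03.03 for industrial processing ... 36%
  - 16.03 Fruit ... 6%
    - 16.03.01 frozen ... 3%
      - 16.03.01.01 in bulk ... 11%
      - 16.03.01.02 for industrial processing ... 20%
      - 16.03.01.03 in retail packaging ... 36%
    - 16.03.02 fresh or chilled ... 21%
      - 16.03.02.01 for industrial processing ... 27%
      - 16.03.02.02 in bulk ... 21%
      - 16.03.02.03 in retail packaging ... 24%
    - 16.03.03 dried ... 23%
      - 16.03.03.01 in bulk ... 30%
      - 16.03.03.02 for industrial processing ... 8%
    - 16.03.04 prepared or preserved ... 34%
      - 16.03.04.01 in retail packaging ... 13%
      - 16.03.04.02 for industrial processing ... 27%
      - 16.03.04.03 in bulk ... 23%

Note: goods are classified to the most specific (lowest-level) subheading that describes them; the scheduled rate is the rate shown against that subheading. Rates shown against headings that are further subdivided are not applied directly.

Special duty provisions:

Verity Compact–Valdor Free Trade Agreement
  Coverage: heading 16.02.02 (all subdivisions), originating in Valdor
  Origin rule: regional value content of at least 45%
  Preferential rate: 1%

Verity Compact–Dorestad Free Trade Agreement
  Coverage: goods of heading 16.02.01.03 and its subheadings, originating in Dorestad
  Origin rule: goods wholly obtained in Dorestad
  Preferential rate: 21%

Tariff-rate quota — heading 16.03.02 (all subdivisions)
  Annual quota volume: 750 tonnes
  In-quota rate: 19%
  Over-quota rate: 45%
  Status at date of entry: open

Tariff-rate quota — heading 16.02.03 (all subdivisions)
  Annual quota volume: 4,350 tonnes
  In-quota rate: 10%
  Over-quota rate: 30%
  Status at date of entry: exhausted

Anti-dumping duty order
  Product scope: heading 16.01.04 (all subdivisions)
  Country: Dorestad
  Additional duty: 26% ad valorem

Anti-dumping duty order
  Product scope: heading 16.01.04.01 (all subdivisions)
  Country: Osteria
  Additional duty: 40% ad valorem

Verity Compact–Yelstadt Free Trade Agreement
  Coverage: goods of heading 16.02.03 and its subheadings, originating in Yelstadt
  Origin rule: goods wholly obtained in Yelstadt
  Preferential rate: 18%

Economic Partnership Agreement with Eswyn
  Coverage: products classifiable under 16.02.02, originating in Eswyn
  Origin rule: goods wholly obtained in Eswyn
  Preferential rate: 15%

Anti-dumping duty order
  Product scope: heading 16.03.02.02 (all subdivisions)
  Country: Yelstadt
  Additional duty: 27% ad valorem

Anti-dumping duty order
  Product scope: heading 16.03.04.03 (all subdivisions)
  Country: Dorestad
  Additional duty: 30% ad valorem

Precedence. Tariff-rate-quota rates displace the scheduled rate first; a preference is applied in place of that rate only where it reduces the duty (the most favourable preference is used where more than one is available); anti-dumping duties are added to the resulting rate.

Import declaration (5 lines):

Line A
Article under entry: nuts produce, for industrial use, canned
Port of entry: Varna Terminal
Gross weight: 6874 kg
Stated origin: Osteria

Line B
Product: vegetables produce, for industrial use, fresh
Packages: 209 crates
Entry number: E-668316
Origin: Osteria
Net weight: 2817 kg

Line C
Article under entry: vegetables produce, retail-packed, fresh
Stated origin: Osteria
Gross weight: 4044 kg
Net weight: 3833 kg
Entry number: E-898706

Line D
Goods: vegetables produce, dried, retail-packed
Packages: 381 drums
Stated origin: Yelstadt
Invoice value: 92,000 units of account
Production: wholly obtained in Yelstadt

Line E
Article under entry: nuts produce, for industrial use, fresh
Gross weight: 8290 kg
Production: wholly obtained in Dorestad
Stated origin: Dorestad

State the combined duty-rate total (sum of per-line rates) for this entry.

128%

Line A: nuts → 16.01; canned → 16.01.04; for industrial use → 16.01.04.02. Scheduled 29%. No special measure applies. → 29%.
Line B: vegetables → 16.02; fresh → 16.02.01; for industrial use → 16.02.01.02. Scheduled 33%. No special measure applies. → 33%.
Line C: vegetables → 16.02; fresh → 16.02.01; retail-packed → 16.02.01.01. Scheduled 26%. No special measure applies. → 26%.
Line D: vegetables → 16.02; dried → 16.02.03; retail-packed → 16.02.03.01. Scheduled 16%. quota on 16.02.03 exhausted → over-quota 30%; Yelstadt agreement on 16.02.03: wholly obtained → 18% available; preferential 18%. → 18%.
Line E: nuts → 16.01; fresh → 16.01.03; for industrial use → 16.01.03.01. Scheduled 22%. Dorestad agreement on 16.02.01.03: 16.01.03.01 not covered. → 22%.
Sum: 29% + 33% + 26% + 18% + 22% = 128%.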